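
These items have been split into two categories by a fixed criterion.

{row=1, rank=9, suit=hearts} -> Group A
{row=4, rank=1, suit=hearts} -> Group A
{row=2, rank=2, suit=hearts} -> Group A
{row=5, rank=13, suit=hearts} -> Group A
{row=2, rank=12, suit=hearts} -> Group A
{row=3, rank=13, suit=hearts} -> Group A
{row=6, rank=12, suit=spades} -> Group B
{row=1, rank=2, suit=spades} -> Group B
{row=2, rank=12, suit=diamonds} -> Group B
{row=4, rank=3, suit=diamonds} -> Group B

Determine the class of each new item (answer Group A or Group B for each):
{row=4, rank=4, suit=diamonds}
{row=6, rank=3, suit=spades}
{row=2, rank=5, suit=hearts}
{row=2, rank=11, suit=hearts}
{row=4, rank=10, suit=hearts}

Group B, Group B, Group A, Group A, Group A

The classifier is using: suit is hearts.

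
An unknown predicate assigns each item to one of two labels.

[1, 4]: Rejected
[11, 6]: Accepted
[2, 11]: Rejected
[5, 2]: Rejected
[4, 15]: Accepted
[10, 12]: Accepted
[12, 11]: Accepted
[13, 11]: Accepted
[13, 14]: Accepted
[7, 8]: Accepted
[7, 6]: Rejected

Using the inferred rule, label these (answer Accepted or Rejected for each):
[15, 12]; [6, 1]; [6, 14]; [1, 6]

The pattern is that an item is 'Accepted' exactly when: sum ≥ 15.
[15, 12]: Accepted (15+12 = 27).
[6, 1]: Rejected (6+1 = 7).
[6, 14]: Accepted (6+14 = 20).
[1, 6]: Rejected (1+6 = 7).

Accepted, Rejected, Accepted, Rejected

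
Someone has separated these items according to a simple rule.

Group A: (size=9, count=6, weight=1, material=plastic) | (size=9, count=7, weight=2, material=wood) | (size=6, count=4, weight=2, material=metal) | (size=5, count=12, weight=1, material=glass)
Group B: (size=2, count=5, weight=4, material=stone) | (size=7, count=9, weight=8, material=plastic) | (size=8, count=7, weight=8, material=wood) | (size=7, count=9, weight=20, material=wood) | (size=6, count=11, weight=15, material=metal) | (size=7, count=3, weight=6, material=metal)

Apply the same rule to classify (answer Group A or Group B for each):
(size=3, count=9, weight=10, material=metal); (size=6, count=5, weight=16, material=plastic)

The rule appears to be: weight ≤ 2.
(size=3, count=9, weight=10, material=metal): weight = 10, lacks this property → Group B.
(size=6, count=5, weight=16, material=plastic): weight = 16, lacks this property → Group B.

Group B, Group B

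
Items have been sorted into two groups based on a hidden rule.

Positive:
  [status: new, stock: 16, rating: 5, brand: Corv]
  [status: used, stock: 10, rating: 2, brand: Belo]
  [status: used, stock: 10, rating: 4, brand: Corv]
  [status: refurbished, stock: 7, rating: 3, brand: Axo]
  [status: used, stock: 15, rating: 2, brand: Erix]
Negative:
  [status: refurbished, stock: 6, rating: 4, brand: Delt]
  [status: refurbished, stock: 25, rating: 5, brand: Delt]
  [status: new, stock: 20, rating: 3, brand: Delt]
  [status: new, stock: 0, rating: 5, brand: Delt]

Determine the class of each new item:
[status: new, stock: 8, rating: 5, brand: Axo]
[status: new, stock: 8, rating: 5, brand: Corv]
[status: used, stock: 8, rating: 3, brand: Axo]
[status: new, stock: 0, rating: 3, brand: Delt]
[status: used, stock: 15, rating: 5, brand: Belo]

The distinguishing property — brand is not Delt — holds for all the 'Positive' cases and none of the 'Negative' cases.

Positive, Positive, Positive, Negative, Positive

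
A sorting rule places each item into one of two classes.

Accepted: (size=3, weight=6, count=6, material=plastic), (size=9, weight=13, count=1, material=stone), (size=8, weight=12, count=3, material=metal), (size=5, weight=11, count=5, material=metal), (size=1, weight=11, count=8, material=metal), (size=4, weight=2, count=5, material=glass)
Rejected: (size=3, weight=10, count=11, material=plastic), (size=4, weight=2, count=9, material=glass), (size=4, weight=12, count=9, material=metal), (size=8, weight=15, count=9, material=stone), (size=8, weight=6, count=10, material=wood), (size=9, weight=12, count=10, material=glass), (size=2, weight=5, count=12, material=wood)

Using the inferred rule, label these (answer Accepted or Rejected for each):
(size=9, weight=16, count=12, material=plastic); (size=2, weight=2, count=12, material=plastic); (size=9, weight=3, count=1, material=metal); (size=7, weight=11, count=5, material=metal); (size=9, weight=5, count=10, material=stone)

The common property of the 'Accepted' items is: count ≤ 8. No 'Rejected' item has it.

Rejected, Rejected, Accepted, Accepted, Rejected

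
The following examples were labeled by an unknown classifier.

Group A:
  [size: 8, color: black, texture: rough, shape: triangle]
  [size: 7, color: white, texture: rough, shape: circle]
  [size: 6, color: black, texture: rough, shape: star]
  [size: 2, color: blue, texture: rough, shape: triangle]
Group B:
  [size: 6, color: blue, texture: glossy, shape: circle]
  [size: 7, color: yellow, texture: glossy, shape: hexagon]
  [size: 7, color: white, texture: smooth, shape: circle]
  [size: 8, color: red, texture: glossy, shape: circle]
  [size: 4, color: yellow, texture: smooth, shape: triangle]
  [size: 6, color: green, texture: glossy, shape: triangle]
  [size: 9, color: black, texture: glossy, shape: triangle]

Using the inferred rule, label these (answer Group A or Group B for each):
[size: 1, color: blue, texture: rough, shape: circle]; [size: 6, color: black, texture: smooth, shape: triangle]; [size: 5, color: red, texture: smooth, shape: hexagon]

Group A, Group B, Group B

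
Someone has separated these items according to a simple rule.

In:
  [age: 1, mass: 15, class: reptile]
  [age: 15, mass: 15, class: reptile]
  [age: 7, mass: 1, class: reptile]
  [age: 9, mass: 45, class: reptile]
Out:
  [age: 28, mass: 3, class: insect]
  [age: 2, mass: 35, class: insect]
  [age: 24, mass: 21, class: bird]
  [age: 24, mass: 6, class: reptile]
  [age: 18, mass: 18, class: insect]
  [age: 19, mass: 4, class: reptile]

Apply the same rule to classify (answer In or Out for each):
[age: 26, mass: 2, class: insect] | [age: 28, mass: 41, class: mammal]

Out, Out

A rule that fits every label: class is reptile AND age ≤ 15 — true of each 'In' example, false of each 'Out' one.
[age: 26, mass: 2, class: insect] — class is insect, age = 26, hence Out. [age: 28, mass: 41, class: mammal] — class is mammal, age = 28, hence Out.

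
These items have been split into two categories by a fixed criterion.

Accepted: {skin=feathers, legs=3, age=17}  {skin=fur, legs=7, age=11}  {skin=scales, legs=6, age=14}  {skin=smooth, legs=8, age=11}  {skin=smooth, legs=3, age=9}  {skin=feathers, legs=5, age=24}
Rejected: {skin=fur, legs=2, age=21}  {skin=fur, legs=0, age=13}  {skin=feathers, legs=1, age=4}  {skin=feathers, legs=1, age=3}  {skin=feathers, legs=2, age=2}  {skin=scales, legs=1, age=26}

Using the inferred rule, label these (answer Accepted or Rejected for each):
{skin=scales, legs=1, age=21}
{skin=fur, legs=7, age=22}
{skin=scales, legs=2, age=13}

Rejected, Accepted, Rejected

The simplest hypothesis consistent with all the labels is: legs ≥ 3.
{skin=scales, legs=1, age=21}: legs = 1, doesn't match → Rejected.
{skin=fur, legs=7, age=22}: legs = 7, fits → Accepted.
{skin=scales, legs=2, age=13}: legs = 2, doesn't match → Rejected.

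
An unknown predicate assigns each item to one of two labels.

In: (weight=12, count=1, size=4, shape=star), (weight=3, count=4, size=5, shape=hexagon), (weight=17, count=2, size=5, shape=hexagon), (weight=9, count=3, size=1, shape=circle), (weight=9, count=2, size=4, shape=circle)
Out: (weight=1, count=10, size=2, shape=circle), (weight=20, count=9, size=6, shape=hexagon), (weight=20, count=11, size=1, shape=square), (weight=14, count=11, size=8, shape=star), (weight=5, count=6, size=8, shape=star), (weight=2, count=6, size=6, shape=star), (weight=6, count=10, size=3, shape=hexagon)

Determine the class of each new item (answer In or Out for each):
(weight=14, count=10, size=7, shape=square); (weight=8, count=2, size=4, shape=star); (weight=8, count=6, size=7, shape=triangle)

Out, In, Out

The simplest hypothesis consistent with all the labels is: count ≤ 4.
(weight=14, count=10, size=7, shape=square): count = 10 — lacks this property, so Out.
(weight=8, count=2, size=4, shape=star): count = 2 — qualifies, so In.
(weight=8, count=6, size=7, shape=triangle): count = 6 — lacks this property, so Out.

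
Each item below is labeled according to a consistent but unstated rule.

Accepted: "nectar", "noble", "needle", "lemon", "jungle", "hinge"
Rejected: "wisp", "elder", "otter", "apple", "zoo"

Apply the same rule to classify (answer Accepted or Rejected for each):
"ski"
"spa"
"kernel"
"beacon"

The distinguishing property — contains 'n' — holds for all the 'Accepted' cases and none of the 'Rejected' cases.

Rejected, Rejected, Accepted, Accepted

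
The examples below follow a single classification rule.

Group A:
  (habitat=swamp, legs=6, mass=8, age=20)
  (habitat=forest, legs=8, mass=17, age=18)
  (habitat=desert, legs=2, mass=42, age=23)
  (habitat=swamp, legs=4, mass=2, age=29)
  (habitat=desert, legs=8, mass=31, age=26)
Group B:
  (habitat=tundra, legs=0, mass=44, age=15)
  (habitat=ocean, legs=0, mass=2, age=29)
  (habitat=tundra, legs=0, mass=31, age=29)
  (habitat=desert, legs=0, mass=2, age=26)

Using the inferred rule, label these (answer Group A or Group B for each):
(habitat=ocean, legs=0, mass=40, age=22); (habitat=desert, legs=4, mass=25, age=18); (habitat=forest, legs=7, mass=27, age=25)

The common property of the 'Group A' items is: legs ≥ 2. No 'Group B' item has it.
Group B: (habitat=ocean, legs=0, mass=40, age=22), since legs = 0. Group A: (habitat=desert, legs=4, mass=25, age=18), since legs = 4. Group A: (habitat=forest, legs=7, mass=27, age=25), since legs = 7.

Group B, Group A, Group A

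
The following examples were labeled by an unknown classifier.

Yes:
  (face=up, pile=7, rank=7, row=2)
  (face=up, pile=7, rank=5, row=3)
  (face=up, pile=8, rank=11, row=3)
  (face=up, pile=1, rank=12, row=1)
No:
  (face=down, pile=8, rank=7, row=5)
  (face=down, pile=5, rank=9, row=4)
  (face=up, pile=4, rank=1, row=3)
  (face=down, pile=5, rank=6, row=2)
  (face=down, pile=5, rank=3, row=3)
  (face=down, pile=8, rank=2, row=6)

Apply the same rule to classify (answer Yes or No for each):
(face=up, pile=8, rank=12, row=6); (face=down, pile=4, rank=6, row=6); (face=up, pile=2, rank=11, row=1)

Every 'Yes' example satisfies: face is up AND rank ≥ 2. None of the 'No' examples do.
(face=up, pile=8, rank=12, row=6) — face is up, rank = 12, hence Yes.
(face=down, pile=4, rank=6, row=6) — face is down, rank = 6, hence No.
(face=up, pile=2, rank=11, row=1) — face is up, rank = 11, hence Yes.

Yes, No, Yes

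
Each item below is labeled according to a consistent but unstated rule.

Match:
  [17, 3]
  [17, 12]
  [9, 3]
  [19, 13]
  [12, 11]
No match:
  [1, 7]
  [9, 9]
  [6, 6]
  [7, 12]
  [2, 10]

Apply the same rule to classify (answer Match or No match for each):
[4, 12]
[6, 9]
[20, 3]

The pattern is that an item is 'Match' exactly when: first > second.

No match, No match, Match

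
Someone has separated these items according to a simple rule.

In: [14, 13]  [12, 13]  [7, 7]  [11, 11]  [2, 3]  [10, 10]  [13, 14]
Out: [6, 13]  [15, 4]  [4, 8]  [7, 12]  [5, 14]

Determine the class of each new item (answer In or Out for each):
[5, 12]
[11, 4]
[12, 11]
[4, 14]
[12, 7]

Out, Out, In, Out, Out

'In' ⟺ |first − second| ≤ 1.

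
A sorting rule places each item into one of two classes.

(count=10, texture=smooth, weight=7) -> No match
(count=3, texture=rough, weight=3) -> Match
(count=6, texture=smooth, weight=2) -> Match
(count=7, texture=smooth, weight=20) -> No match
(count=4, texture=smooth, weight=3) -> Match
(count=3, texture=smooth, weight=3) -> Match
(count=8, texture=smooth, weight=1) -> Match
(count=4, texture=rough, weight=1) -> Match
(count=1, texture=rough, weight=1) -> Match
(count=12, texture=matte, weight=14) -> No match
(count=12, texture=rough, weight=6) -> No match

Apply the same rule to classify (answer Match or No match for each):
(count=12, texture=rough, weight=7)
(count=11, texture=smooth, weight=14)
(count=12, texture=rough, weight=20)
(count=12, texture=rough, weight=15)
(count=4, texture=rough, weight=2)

No match, No match, No match, No match, Match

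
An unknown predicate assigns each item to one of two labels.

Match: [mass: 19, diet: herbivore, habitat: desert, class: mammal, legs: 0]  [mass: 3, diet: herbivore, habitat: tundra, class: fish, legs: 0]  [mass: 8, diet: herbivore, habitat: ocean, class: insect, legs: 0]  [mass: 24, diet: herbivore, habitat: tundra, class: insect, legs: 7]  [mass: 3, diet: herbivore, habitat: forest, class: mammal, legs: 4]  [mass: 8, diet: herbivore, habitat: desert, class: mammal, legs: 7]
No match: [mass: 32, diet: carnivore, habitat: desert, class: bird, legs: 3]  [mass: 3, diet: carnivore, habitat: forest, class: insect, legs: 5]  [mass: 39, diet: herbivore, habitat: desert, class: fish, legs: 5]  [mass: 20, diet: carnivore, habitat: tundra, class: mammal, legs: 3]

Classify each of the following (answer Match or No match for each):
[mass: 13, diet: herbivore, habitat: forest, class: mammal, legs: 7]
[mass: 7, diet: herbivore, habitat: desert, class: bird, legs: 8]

Match, Match

One predicate separates the groups cleanly: diet is herbivore AND mass ≤ 24.
[mass: 13, diet: herbivore, habitat: forest, class: mammal, legs: 7]: diet is herbivore, mass = 13, checks out → Match. [mass: 7, diet: herbivore, habitat: desert, class: bird, legs: 8]: diet is herbivore, mass = 7, checks out → Match.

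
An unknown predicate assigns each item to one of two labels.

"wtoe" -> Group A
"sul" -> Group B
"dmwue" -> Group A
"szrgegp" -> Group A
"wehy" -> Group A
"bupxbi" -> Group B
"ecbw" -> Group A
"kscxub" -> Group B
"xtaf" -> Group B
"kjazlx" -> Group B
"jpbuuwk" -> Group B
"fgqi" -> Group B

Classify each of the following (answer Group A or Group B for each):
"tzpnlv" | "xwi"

Group B, Group B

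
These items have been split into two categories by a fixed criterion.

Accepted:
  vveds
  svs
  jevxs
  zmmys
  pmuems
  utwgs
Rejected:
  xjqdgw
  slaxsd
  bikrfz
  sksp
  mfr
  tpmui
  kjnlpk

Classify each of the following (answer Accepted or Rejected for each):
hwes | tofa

The distinguishing property — ends with 's' — holds for all the 'Accepted' cases and none of the 'Rejected' cases.

Accepted, Rejected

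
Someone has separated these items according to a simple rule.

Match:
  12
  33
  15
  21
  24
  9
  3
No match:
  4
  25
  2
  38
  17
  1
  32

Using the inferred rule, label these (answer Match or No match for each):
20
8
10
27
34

One predicate separates the groups cleanly: multiple of 3.
20: 20 = 3·6 + 2 — fails the rule, so No match.
8: 8 = 3·2 + 2 — fails the rule, so No match.
10: 10 = 3·3 + 1 — fails the rule, so No match.
27: 27 = 3·9 — meets the rule, so Match.
34: 34 = 3·11 + 1 — fails the rule, so No match.

No match, No match, No match, Match, No match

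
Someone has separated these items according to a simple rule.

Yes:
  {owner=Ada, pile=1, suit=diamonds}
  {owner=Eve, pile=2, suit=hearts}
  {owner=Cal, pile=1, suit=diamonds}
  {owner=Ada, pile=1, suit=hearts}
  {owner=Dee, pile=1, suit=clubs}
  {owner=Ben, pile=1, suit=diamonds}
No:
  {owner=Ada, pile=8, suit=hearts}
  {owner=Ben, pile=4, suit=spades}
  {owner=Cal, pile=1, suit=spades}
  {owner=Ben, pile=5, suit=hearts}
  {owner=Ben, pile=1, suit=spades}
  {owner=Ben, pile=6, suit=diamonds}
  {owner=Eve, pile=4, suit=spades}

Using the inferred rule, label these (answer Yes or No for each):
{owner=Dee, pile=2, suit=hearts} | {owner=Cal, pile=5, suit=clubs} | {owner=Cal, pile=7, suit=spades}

Yes, No, No

The distinguishing property — suit is not spades AND pile ≤ 2 — holds for all the 'Yes' cases and none of the 'No' cases.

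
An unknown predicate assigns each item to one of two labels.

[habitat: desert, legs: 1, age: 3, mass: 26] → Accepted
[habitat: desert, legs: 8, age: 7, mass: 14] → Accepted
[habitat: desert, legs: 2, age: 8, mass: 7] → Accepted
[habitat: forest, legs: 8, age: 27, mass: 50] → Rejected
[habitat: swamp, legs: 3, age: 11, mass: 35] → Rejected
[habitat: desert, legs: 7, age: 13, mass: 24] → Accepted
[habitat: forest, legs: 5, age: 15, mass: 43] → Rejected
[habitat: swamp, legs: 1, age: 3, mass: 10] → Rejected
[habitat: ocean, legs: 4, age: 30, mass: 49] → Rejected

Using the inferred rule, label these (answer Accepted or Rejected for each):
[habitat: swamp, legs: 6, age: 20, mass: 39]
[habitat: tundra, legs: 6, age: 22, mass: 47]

Rejected, Rejected

Checking candidate rules against both groups, what survives is: habitat is desert.
[habitat: swamp, legs: 6, age: 20, mass: 39] → habitat is swamp → Rejected. [habitat: tundra, legs: 6, age: 22, mass: 47] → habitat is tundra → Rejected.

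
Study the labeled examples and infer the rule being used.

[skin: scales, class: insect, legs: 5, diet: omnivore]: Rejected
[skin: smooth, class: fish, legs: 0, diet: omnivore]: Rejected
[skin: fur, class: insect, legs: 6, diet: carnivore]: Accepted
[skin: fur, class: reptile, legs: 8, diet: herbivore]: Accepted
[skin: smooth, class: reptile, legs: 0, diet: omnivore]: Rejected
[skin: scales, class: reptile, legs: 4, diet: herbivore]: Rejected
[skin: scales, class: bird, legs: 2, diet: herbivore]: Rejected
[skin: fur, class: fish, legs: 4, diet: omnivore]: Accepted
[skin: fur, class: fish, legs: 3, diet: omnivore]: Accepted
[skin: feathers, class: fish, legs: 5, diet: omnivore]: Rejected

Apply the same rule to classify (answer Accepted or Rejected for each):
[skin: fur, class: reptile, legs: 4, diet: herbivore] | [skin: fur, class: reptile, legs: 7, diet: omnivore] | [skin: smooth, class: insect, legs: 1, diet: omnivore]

'Accepted' ⟺ skin is fur.

Accepted, Accepted, Rejected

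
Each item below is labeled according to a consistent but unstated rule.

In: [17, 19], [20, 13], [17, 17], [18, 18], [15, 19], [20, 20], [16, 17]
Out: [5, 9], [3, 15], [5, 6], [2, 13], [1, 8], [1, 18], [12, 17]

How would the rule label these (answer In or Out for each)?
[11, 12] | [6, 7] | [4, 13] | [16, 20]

Out, Out, Out, In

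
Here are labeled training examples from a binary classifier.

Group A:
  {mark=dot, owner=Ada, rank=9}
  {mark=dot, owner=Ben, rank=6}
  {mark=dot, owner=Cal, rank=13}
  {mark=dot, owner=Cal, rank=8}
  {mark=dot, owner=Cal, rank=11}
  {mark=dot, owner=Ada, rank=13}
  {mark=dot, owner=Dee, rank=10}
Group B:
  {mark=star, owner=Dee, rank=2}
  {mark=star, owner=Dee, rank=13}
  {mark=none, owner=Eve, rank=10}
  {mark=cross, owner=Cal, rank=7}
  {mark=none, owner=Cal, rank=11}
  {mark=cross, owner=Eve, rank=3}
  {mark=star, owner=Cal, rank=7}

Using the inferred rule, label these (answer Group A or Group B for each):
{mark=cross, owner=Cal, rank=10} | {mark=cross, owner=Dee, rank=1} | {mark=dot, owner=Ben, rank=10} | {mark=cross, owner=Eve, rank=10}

Group B, Group B, Group A, Group B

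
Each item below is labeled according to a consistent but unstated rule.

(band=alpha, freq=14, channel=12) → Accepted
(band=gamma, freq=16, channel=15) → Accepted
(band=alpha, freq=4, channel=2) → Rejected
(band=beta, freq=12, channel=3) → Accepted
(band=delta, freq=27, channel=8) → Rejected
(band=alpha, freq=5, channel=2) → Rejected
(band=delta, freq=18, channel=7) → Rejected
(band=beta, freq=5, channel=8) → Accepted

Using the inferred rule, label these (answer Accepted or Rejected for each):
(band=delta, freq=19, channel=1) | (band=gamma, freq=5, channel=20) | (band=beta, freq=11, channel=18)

Rejected, Accepted, Accepted

'Accepted' ⟺ channel ≥ 3 AND freq ≤ 16.
(band=delta, freq=19, channel=1): Rejected (channel = 1, freq = 19).
(band=gamma, freq=5, channel=20): Accepted (channel = 20, freq = 5).
(band=beta, freq=11, channel=18): Accepted (channel = 18, freq = 11).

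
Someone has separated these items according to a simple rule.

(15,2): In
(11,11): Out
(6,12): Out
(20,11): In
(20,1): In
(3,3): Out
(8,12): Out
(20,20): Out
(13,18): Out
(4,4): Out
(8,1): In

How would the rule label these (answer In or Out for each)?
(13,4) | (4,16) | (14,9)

In, Out, In

'In' ⟺ first > second.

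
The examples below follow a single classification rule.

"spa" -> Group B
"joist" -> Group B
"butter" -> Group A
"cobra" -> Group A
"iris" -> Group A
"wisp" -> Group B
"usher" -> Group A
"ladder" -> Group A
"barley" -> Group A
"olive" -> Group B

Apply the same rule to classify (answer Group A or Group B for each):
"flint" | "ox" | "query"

The rule appears to be: contains 'r'.
"flint": no 'r', doesn't qualify → Group B.
"ox": no 'r', doesn't qualify → Group B.
"query": has 'r', checks out → Group A.

Group B, Group B, Group A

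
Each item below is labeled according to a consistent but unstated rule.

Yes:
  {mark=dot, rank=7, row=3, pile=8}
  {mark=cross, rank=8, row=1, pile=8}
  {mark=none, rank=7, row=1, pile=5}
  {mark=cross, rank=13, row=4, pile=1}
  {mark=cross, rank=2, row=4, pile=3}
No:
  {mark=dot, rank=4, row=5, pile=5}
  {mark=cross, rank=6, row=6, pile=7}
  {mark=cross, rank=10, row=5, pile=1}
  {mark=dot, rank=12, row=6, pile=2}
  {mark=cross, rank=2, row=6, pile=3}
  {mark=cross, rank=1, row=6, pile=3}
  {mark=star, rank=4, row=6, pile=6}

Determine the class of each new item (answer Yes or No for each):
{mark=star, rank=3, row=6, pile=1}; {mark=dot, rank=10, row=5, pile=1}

No, No

'Yes' ⟺ row ≤ 4.
{mark=star, rank=3, row=6, pile=1}: row = 6 — does not satisfy this, so No. {mark=dot, rank=10, row=5, pile=1}: row = 5 — does not satisfy this, so No.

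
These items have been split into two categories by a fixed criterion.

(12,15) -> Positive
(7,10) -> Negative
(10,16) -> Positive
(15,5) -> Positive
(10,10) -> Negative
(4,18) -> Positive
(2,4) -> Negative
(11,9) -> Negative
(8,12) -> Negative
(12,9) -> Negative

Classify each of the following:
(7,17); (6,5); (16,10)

Positive, Negative, Positive

A rule that fits every label: max ≥ 15 — true of each 'Positive' example, false of each 'Negative' one.
(7,17): max 17, has this property → Positive.
(6,5): max 6, fails this test → Negative.
(16,10): max 16, has this property → Positive.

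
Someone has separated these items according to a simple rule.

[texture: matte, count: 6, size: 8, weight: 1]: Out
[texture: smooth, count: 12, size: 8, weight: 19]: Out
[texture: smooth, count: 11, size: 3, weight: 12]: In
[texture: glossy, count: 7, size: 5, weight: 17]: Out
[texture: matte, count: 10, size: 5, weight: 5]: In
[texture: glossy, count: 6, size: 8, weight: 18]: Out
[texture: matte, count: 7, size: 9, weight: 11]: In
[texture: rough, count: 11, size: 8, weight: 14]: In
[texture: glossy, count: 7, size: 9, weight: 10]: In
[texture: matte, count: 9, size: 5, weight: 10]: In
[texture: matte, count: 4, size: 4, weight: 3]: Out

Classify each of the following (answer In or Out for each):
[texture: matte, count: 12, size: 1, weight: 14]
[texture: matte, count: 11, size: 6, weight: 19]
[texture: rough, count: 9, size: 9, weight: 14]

In, Out, In

All 'In' examples share one property — weight ≤ 14 AND count ≥ 7 — and every 'Out' example lacks it.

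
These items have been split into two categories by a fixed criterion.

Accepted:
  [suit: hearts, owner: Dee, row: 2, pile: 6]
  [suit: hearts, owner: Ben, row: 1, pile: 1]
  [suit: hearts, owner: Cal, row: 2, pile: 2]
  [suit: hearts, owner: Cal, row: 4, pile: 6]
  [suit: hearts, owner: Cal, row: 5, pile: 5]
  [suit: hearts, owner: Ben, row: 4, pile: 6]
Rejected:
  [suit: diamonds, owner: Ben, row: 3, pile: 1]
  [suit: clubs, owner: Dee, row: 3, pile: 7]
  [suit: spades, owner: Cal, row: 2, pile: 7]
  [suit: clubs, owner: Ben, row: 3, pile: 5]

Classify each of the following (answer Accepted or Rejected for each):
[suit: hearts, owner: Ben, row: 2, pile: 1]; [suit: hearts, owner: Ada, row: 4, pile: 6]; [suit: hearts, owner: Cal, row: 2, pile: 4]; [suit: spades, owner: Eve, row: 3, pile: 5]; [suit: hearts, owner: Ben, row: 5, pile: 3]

Rule: suit is hearts. This holds for each 'Accepted' example and fails for each 'Rejected' one.
Accepted: [suit: hearts, owner: Ben, row: 2, pile: 1], since suit is hearts. Accepted: [suit: hearts, owner: Ada, row: 4, pile: 6], since suit is hearts. Accepted: [suit: hearts, owner: Cal, row: 2, pile: 4], since suit is hearts. Rejected: [suit: spades, owner: Eve, row: 3, pile: 5], since suit is spades. Accepted: [suit: hearts, owner: Ben, row: 5, pile: 3], since suit is hearts.

Accepted, Accepted, Accepted, Rejected, Accepted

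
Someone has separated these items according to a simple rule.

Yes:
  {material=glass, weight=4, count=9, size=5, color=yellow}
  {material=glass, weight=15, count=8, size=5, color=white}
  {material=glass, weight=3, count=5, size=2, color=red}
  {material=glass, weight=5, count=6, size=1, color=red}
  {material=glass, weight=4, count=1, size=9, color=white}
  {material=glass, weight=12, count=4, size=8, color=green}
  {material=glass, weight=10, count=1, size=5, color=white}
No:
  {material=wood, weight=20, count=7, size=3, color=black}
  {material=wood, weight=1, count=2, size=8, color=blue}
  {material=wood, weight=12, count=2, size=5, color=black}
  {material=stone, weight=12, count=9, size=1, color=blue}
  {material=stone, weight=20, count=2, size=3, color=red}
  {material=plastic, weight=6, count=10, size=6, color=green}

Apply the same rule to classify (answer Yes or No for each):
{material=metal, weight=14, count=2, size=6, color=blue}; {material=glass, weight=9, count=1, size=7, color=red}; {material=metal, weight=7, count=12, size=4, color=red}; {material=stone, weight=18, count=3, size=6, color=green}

No, Yes, No, No

Every 'Yes' example satisfies: material is glass. None of the 'No' examples do.
{material=metal, weight=14, count=2, size=6, color=blue} → material is metal → No.
{material=glass, weight=9, count=1, size=7, color=red} → material is glass → Yes.
{material=metal, weight=7, count=12, size=4, color=red} → material is metal → No.
{material=stone, weight=18, count=3, size=6, color=green} → material is stone → No.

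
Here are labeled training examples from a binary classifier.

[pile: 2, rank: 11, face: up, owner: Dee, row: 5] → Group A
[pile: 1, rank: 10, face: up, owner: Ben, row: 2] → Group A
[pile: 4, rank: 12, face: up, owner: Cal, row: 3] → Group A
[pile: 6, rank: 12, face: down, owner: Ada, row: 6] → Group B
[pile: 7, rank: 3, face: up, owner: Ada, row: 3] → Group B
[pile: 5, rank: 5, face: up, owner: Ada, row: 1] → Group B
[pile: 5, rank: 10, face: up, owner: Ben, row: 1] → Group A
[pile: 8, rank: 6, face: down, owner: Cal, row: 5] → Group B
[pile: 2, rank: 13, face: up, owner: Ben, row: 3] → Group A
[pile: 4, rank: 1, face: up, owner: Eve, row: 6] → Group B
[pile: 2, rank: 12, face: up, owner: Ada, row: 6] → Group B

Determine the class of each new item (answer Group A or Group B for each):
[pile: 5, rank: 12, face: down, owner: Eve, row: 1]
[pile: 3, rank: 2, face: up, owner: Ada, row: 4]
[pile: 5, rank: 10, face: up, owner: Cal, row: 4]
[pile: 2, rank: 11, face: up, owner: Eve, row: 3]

The common property of the 'Group A' items is: rank ≥ 10 AND row ≤ 5. No 'Group B' item has it.
[pile: 5, rank: 12, face: down, owner: Eve, row: 1] — rank = 12, row = 1, hence Group A. [pile: 3, rank: 2, face: up, owner: Ada, row: 4] — rank = 2, row = 4, hence Group B. [pile: 5, rank: 10, face: up, owner: Cal, row: 4] — rank = 10, row = 4, hence Group A. [pile: 2, rank: 11, face: up, owner: Eve, row: 3] — rank = 11, row = 3, hence Group A.

Group A, Group B, Group A, Group A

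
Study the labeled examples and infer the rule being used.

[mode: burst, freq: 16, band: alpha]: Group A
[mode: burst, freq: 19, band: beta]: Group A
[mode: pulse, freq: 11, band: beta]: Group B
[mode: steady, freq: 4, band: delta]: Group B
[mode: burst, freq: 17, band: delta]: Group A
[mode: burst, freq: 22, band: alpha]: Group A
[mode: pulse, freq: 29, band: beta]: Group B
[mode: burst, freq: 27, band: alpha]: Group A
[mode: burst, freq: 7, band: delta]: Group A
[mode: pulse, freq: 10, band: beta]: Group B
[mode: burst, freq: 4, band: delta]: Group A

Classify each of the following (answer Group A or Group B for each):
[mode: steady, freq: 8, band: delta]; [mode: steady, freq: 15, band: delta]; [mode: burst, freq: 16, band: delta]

The pattern is that an item is 'Group A' exactly when: mode is burst.

Group B, Group B, Group A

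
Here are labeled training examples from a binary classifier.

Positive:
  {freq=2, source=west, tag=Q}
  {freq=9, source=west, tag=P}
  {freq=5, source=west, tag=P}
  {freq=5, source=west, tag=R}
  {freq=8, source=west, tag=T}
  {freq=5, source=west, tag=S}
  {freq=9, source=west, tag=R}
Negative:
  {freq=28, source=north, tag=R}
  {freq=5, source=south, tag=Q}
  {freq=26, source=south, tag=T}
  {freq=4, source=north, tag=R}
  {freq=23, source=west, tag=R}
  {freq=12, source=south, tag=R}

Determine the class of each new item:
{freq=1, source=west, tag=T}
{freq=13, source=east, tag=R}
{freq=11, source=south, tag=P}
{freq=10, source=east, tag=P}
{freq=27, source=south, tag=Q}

Positive, Negative, Negative, Negative, Negative

The pattern is that an item is 'Positive' exactly when: source is west AND freq ≤ 9.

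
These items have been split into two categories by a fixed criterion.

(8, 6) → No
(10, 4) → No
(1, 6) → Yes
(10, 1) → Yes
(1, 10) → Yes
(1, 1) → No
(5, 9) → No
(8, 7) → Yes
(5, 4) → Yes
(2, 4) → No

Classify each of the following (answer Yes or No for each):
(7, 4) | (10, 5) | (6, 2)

The simplest hypothesis consistent with all the labels is: sum is odd.

Yes, Yes, No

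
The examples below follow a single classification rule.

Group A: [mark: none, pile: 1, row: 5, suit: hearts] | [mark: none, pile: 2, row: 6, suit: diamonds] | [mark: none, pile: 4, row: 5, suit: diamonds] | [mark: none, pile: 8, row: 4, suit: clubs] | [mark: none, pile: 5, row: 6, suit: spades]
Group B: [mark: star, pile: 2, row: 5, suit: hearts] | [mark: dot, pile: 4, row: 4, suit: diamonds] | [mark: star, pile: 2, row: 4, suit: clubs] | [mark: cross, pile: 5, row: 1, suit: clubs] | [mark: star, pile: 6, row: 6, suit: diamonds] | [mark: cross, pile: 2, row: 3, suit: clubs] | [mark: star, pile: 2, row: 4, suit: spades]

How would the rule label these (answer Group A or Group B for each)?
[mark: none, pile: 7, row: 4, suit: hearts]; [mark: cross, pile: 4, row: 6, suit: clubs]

Rule: mark is none. This holds for each 'Group A' example and fails for each 'Group B' one.
[mark: none, pile: 7, row: 4, suit: hearts]: mark is none, fits → Group A.
[mark: cross, pile: 4, row: 6, suit: clubs]: mark is cross, doesn't match → Group B.

Group A, Group B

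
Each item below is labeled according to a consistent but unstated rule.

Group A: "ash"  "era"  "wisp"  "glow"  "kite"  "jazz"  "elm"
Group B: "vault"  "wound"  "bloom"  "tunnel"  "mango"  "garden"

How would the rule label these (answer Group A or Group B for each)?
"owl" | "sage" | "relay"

Group A, Group A, Group B

Rule: length ≤ 4. This holds for each 'Group A' example and fails for each 'Group B' one.
Group A: "owl", since length 3. Group A: "sage", since length 4. Group B: "relay", since length 5.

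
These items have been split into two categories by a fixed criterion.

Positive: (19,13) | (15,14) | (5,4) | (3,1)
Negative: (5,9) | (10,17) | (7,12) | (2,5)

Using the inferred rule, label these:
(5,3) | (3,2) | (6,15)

The simplest hypothesis consistent with all the labels is: first > second.

Positive, Positive, Negative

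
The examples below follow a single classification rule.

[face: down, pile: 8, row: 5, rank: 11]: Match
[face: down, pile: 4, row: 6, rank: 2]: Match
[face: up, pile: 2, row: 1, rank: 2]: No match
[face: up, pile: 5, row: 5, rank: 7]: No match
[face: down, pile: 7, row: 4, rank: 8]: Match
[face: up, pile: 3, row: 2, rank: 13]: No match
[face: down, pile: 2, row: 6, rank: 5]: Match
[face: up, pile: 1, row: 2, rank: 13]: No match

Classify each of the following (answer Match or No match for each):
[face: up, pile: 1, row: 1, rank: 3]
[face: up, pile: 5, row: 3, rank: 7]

The pattern is that an item is 'Match' exactly when: face is down.
[face: up, pile: 1, row: 1, rank: 3] — face is up, hence No match.
[face: up, pile: 5, row: 3, rank: 7] — face is up, hence No match.

No match, No match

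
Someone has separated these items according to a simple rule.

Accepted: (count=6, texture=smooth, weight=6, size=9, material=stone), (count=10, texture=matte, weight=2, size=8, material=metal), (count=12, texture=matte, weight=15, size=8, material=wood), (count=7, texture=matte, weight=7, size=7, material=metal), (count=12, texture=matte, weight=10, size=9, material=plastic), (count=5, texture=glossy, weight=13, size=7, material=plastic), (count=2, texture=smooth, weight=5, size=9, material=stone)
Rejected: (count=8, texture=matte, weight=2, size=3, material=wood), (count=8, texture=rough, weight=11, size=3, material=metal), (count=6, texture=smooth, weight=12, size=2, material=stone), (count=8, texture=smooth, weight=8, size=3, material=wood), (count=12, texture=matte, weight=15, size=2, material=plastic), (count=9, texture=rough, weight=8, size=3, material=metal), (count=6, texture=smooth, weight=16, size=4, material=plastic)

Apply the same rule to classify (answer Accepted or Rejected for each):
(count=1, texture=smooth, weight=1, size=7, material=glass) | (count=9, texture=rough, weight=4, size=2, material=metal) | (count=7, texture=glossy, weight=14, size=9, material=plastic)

Accepted, Rejected, Accepted

The classifier is using: size ≥ 7.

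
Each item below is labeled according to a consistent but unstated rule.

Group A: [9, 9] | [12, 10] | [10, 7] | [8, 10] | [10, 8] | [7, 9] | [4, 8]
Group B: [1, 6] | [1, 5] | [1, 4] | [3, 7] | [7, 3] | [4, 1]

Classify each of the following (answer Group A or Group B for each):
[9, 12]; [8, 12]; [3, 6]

The classifier is using: sum ≥ 12.
[9, 12] → 9+12 = 21 → Group A. [8, 12] → 8+12 = 20 → Group A. [3, 6] → 3+6 = 9 → Group B.

Group A, Group A, Group B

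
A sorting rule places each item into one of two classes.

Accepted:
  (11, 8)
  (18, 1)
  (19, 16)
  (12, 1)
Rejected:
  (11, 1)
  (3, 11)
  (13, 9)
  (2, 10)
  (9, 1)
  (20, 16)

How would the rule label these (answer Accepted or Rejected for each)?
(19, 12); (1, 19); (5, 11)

The distinguishing property — sum is odd — holds for all the 'Accepted' cases and none of the 'Rejected' cases.
(19, 12) — 19+12 = 31, hence Accepted.
(1, 19) — 1+19 = 20, hence Rejected.
(5, 11) — 5+11 = 16, hence Rejected.

Accepted, Rejected, Rejected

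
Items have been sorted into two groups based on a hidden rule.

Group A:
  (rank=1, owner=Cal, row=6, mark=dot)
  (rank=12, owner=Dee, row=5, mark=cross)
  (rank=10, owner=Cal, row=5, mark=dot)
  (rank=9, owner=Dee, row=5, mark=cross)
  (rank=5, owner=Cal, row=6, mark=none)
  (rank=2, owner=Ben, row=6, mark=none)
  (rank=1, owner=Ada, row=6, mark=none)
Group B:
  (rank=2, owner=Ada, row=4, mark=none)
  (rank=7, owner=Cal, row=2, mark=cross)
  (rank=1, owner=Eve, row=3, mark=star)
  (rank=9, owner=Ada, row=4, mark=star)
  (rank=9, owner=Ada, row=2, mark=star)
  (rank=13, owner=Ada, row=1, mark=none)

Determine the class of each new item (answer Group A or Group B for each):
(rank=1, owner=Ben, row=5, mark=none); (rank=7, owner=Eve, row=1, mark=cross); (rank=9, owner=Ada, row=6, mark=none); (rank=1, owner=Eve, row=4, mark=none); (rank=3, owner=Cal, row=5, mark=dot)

A rule that fits every label: row ≥ 5 — true of each 'Group A' example, false of each 'Group B' one.

Group A, Group B, Group A, Group B, Group A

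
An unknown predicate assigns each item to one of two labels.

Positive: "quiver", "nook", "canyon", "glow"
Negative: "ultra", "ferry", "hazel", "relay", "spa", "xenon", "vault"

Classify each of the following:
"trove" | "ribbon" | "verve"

Checking candidate rules against both groups, what survives is: even length.
"trove" → length 5 → Negative.
"ribbon" → length 6 → Positive.
"verve" → length 5 → Negative.

Negative, Positive, Negative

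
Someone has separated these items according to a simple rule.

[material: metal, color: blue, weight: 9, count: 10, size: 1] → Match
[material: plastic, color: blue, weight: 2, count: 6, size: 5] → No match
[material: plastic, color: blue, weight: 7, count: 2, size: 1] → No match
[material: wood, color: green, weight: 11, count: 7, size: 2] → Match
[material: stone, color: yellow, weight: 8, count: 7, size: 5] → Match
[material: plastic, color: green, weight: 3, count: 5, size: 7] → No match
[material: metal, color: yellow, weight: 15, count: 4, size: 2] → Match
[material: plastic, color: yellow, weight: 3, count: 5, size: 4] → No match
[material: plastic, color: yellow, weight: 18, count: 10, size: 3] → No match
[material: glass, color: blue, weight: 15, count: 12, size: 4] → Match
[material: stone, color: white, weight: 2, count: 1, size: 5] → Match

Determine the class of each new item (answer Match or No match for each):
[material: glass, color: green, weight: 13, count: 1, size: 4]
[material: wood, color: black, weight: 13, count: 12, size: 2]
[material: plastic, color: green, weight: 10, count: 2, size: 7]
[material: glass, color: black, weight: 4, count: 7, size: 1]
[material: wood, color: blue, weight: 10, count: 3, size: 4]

Match, Match, No match, Match, Match

The simplest hypothesis consistent with all the labels is: material is not plastic.
[material: glass, color: green, weight: 13, count: 1, size: 4] — material is glass, hence Match. [material: wood, color: black, weight: 13, count: 12, size: 2] — material is wood, hence Match. [material: plastic, color: green, weight: 10, count: 2, size: 7] — material is plastic, hence No match. [material: glass, color: black, weight: 4, count: 7, size: 1] — material is glass, hence Match. [material: wood, color: blue, weight: 10, count: 3, size: 4] — material is wood, hence Match.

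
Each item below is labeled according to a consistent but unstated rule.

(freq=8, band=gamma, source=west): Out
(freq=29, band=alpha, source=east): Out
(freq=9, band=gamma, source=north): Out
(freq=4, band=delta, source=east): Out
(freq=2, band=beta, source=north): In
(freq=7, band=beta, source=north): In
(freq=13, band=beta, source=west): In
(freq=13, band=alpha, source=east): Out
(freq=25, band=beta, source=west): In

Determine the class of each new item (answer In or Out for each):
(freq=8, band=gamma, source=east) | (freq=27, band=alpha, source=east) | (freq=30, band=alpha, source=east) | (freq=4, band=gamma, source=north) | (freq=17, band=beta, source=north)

Out, Out, Out, Out, In

The distinguishing property — band is beta — holds for all the 'In' cases and none of the 'Out' cases.
(freq=8, band=gamma, source=east) — band is gamma, hence Out. (freq=27, band=alpha, source=east) — band is alpha, hence Out. (freq=30, band=alpha, source=east) — band is alpha, hence Out. (freq=4, band=gamma, source=north) — band is gamma, hence Out. (freq=17, band=beta, source=north) — band is beta, hence In.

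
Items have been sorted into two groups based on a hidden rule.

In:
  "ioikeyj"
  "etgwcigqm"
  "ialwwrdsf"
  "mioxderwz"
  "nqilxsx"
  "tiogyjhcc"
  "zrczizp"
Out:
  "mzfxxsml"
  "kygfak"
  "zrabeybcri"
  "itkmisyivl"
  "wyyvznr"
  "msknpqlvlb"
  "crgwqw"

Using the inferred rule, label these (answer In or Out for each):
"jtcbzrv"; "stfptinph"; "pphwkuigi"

The common property of the 'In' items is: odd length AND contains 'i'. No 'Out' item has it.

Out, In, In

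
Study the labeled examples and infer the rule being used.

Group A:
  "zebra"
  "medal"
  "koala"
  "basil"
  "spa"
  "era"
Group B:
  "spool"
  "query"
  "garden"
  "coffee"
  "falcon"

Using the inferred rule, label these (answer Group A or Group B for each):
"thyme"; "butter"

Group B, Group B

Every 'Group A' example satisfies: odd length AND contains 'a'. None of the 'Group B' examples do.
"thyme": length 5, no 'a' — doesn't match, so Group B.
"butter": length 6, no 'a' — doesn't match, so Group B.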